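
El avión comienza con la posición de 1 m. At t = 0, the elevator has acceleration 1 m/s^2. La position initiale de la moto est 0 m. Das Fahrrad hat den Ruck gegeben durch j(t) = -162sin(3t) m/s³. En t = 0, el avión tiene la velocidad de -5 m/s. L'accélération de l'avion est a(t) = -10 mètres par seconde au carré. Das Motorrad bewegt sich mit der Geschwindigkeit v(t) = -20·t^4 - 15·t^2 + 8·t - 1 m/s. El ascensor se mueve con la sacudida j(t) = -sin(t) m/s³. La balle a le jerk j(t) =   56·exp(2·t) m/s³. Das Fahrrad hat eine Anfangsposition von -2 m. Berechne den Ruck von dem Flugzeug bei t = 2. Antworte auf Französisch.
En partant de l'accélération a(t) = -10, nous prenons 1 dérivée. La dérivée de l'accélération donne le jerk: j(t) = 0. En utilisant j(t) = 0 et en substituant t = 2, nous trouvons j = 0.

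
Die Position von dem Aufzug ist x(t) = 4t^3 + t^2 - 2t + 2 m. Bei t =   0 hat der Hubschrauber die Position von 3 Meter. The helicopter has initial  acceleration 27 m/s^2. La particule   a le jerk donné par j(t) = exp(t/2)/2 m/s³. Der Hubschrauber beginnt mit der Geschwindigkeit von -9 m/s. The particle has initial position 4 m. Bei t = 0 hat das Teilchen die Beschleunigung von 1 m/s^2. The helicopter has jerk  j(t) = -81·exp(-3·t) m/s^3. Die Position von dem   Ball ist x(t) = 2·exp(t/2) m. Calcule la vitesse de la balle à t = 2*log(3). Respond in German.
Ausgehend von der Position x(t) = 2·exp(t/2), nehmen wir 1 Ableitung. Durch Ableiten von der Position erhalten wir die Geschwindigkeit: v(t) = exp(t/2). Aus der Gleichung für die Geschwindigkeit v(t) = exp(t/2), setzen wir t = 2*log(3) ein und erhalten v = 3.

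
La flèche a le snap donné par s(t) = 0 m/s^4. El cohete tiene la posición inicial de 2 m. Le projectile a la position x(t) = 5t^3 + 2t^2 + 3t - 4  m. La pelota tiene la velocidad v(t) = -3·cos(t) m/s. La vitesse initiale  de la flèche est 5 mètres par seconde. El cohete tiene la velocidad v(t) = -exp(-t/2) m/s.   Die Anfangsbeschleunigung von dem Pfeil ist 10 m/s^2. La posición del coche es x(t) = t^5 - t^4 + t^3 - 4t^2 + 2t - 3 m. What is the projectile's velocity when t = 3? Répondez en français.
Pour résoudre ceci, nous devons prendre 1 dérivée de notre équation de la position x(t) = 5·t^3 + 2·t^2 + 3·t - 4. En prenant d/dt de x(t), nous trouvons v(t) = 15·t^2 + 4·t + 3. De l'équation de la vitesse v(t) = 15·t^2 + 4·t + 3, nous substituons t = 3 pour obtenir v = 150.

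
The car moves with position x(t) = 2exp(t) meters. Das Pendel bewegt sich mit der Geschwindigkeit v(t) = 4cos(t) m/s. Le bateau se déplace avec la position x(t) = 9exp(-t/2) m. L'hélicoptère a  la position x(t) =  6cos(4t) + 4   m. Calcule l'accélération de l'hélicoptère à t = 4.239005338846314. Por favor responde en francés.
Pour résoudre ceci, nous devons prendre 2 dérivées de notre équation de la position x(t) = 6·cos(4·t) + 4. La dérivée de la position donne la vitesse: v(t) = -24·sin(4·t). En dérivant la vitesse, nous obtenons l'accélération: a(t) = -96·cos(4·t). En utilisant a(t) = -96·cos(4·t) et en substituant t = 4.239005338846314, nous trouvons a = 30.4478027374225.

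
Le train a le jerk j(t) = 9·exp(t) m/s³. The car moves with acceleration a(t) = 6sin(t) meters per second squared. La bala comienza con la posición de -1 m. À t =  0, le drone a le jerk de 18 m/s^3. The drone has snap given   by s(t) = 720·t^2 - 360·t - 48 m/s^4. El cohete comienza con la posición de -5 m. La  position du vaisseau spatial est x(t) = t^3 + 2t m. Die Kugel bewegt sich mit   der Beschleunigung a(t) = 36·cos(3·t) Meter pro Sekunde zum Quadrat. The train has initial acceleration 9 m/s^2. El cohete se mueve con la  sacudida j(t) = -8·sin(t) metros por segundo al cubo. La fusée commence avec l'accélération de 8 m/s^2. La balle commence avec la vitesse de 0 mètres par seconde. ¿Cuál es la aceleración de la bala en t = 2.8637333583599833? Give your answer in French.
En utilisant a(t) = 36·cos(3·t) et en substituant t = 2.8637333583599833, nous trouvons a = -24.2003236314380.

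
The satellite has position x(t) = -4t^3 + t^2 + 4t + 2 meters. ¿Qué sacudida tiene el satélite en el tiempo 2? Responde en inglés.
To solve this, we need to take 3 derivatives of our position equation x(t) = -4·t^3 + t^2 + 4·t + 2. The derivative of position gives velocity: v(t) = -12·t^2 + 2·t + 4. Taking d/dt of v(t), we find a(t) = 2 - 24·t. Differentiating acceleration, we get jerk: j(t) = -24. We have jerk j(t) = -24. Substituting t = 2: j(2) = -24.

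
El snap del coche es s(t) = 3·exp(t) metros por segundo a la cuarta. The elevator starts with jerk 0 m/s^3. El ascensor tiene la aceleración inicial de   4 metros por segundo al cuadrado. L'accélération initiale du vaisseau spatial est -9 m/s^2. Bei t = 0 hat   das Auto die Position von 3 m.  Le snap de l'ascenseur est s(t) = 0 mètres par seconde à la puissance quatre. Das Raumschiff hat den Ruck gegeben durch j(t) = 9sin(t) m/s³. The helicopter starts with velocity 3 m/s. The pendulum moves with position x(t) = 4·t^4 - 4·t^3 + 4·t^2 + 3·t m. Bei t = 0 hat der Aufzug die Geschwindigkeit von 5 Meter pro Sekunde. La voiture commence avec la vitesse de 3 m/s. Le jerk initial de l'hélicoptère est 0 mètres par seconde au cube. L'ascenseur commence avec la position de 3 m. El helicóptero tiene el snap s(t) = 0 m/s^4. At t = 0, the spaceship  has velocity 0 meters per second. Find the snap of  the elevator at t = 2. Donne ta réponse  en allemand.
Aus der Gleichung für den Snap s(t) = 0, setzen wir t = 2 ein und erhalten s = 0.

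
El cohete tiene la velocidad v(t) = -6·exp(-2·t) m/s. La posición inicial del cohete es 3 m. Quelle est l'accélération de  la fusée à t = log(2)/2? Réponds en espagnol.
Para resolver esto, necesitamos tomar 1 derivada de nuestra ecuación de la velocidad v(t) = -6·exp(-2·t). Tomando d/dt de v(t), encontramos a(t) = 12·exp(-2·t). Usando a(t) = 12·exp(-2·t) y sustituyendo t = log(2)/2, encontramos a = 6.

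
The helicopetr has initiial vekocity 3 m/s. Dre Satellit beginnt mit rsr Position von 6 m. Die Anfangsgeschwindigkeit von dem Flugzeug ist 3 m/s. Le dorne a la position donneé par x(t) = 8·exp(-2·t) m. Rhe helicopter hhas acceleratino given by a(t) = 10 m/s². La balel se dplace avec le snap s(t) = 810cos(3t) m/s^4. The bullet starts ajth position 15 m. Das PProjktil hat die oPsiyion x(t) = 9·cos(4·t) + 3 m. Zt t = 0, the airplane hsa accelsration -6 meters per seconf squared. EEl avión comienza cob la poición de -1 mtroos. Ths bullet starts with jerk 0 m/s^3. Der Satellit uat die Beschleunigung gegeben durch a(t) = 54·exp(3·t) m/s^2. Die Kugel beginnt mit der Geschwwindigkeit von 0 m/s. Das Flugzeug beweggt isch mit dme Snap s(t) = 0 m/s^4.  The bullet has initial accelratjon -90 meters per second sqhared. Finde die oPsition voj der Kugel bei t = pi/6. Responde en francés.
Pour résoudre ceci, nous devons prendre 4 intégrales de notre équation du snap s(t) = 810·cos(3·t). L'intégrale du snap, avec j(0) = 0, donne le jerk: j(t) = 270·sin(3·t). L'intégrale du jerk, avec a(0) = -90, donne l'accélération: a(t) = -90·cos(3·t). En prenant ∫a(t)dt et en appliquant v(0) = 0, nous trouvons v(t) = -30·sin(3·t). En prenant ∫v(t)dt et en appliquant x(0) = 15, nous trouvons x(t) = 10·cos(3·t) + 5. Nous avons la position x(t) = 10·cos(3·t) + 5. En substituant t = pi/6: x(pi/6) = 5.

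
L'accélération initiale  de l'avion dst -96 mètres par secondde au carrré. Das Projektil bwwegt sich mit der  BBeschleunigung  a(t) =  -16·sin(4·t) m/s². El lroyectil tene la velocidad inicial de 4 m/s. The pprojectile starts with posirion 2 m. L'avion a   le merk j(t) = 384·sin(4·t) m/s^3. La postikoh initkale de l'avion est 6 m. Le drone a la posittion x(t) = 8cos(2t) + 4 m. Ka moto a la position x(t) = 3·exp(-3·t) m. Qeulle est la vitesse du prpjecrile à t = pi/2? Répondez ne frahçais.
Nous devons intégrer notre équation de l'accélération a(t) = -16·sin(4·t) 1 fois. En intégrant l'accélération et en utilisant la condition initiale v(0) = 4, nous obtenons v(t) = 4·cos(4·t). Nous avons la vitesse v(t) = 4·cos(4·t). En substituant t = pi/2: v(pi/2) = 4.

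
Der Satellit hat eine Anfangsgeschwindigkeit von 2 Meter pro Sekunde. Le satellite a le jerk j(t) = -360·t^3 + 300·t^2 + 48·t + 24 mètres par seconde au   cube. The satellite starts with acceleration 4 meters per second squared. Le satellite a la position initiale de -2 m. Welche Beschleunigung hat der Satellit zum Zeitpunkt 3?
Wir müssen unsere Gleichung für den Ruck j(t) = -360·t^3 + 300·t^2 + 48·t + 24 1-mal integrieren. Die Stammfunktion von dem Ruck, mit a(0) = 4, ergibt die Beschleunigung: a(t) = -90·t^4 + 100·t^3 + 24·t^2 + 24·t + 4. Mit a(t) = -90·t^4 + 100·t^3 + 24·t^2 + 24·t + 4 und Einsetzen von t = 3, finden wir a = -4298.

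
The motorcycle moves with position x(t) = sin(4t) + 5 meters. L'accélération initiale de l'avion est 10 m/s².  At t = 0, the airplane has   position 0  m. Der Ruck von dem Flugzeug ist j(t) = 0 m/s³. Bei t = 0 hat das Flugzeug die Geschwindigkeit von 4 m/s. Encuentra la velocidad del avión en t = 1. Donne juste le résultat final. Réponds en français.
À t = 1, v = 14.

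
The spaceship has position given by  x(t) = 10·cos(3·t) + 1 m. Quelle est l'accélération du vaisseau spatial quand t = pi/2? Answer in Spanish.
Para resolver esto, necesitamos tomar 2 derivadas de nuestra ecuación de la posición x(t) = 10·cos(3·t) + 1. La derivada de la posición da la velocidad: v(t) = -30·sin(3·t). Tomando d/dt de v(t), encontramos a(t) = -90·cos(3·t). Tenemos la aceleración a(t) = -90·cos(3·t). Sustituyendo t = pi/2: a(pi/2) = 0.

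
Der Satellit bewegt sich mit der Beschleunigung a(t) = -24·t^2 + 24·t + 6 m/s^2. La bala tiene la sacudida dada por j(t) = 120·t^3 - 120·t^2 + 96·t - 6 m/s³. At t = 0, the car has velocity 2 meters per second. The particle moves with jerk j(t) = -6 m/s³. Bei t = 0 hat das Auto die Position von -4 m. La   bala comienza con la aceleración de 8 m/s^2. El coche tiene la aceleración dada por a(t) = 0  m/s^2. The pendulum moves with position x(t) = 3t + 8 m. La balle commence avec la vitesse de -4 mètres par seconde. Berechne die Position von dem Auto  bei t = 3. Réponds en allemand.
Um dies zu lösen, müssen wir 2 Stammfunktionen unserer Gleichung für die Beschleunigung a(t) = 0 finden. Mit ∫a(t)dt und Anwendung von v(0) = 2, finden wir v(t) = 2. Mit ∫v(t)dt und Anwendung von x(0) = -4, finden wir x(t) = 2·t - 4. Mit x(t) = 2·t - 4 und Einsetzen von t = 3, finden wir x = 2.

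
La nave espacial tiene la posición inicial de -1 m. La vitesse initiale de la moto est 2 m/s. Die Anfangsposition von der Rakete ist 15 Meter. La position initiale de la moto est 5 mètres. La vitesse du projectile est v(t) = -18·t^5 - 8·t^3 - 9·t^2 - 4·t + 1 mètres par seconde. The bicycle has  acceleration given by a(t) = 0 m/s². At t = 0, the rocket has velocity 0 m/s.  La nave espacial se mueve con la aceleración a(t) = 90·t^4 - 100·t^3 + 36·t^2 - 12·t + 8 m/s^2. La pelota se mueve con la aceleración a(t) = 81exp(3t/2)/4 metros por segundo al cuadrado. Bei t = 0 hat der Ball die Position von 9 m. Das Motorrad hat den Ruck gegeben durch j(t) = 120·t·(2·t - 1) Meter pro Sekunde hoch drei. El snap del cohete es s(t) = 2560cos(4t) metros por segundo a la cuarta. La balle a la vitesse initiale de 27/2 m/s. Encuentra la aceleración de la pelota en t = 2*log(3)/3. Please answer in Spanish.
Tenemos la aceleración a(t) = 81·exp(3·t/2)/4. Sustituyendo t = 2*log(3)/3: a(2*log(3)/3) = 243/4.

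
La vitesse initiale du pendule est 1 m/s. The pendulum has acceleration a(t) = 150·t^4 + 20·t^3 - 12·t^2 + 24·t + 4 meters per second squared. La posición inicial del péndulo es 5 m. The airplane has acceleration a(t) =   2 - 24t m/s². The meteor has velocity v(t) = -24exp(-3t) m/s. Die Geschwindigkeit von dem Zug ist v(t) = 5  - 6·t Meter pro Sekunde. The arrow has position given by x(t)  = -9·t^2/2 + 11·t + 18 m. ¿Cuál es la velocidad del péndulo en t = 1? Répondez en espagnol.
Para resolver esto, necesitamos tomar 1 antiderivada de nuestra ecuación de la aceleración a(t) = 150·t^4 + 20·t^3 - 12·t^2 + 24·t + 4. Tomando ∫a(t)dt y aplicando v(0) = 1, encontramos v(t) = 30·t^5 + 5·t^4 - 4·t^3 + 12·t^2 + 4·t + 1. Tenemos la velocidad v(t) = 30·t^5 + 5·t^4 - 4·t^3 + 12·t^2 + 4·t + 1. Sustituyendo t = 1: v(1) = 48.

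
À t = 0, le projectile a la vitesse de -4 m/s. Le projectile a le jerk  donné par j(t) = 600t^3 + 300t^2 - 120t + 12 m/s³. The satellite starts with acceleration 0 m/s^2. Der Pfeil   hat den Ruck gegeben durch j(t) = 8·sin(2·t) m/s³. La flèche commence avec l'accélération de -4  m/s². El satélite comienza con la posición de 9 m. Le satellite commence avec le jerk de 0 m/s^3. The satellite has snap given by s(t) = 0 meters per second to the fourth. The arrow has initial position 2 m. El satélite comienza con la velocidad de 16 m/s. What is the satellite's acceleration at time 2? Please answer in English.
We need to integrate our snap equation s(t) = 0 2 times. The antiderivative of snap, with j(0) = 0, gives jerk: j(t) = 0. The integral of jerk is acceleration. Using a(0) = 0, we get a(t) = 0. We have acceleration a(t) = 0. Substituting t = 2: a(2) = 0.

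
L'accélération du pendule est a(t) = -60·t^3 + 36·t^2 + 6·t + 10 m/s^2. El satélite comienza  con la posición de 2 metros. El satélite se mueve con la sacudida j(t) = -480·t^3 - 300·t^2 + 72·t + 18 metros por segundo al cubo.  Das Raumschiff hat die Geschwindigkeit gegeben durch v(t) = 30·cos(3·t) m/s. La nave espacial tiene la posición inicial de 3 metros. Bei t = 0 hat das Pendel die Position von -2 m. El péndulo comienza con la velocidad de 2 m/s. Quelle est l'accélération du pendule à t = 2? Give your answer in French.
Nous avons l'accélération a(t) = -60·t^3 + 36·t^2 + 6·t + 10. En substituant t = 2: a(2) = -314.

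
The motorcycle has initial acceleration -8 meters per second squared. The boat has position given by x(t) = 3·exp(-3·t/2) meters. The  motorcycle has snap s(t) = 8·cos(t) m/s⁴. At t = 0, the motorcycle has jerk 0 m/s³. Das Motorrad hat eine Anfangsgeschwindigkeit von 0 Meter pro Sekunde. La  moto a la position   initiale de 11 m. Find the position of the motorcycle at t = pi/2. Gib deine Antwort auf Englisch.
Starting from snap s(t) = 8·cos(t), we take 4 integrals. The integral of snap is jerk. Using j(0) = 0, we get j(t) = 8·sin(t). Taking ∫j(t)dt and applying a(0) = -8, we find a(t) = -8·cos(t). The antiderivative of acceleration, with v(0) = 0, gives velocity: v(t) = -8·sin(t). The antiderivative of velocity, with x(0) = 11, gives position: x(t) = 8·cos(t) + 3. From the given position equation x(t) = 8·cos(t) + 3, we substitute t = pi/2 to get x = 3.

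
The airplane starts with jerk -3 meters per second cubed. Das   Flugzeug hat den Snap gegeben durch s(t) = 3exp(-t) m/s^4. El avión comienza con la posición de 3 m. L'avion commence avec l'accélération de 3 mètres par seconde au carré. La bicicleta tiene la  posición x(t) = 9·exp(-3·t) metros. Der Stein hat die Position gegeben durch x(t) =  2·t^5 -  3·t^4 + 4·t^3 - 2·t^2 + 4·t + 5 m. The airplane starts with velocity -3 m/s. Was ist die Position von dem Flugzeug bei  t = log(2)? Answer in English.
We must find the antiderivative of our snap equation s(t) = 3·exp(-t) 4 times. Finding the antiderivative of s(t) and using j(0) = -3: j(t) = -3·exp(-t). The antiderivative of jerk is acceleration. Using a(0) = 3, we get a(t) = 3·exp(-t). The integral of acceleration, with v(0) = -3, gives velocity: v(t) = -3·exp(-t). Finding the antiderivative of v(t) and using x(0) = 3: x(t) = 3·exp(-t). Using x(t) = 3·exp(-t) and substituting t = log(2), we find x = 3/2.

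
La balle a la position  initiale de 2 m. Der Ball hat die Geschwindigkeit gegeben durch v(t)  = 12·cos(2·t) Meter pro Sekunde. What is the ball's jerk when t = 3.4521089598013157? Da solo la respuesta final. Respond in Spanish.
j(3.4521089598013157) = -39.0373458590216.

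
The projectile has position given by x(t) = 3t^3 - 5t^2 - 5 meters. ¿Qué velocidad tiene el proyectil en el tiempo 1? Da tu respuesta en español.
Debemos derivar nuestra ecuación de la posición x(t) = 3·t^3 - 5·t^2 - 5 1 vez. La derivada de la posición da la velocidad: v(t) = 9·t^2 - 10·t. De la ecuación de la velocidad v(t) = 9·t^2 - 10·t, sustituimos t = 1 para obtener v = -1.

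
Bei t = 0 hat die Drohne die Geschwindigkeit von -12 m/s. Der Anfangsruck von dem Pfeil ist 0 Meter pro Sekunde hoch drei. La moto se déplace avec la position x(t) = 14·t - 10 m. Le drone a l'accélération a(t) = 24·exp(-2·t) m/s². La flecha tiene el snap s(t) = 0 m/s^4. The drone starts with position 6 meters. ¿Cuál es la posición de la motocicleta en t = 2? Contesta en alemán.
Mit x(t) = 14·t - 10 und Einsetzen von t = 2, finden wir x = 18.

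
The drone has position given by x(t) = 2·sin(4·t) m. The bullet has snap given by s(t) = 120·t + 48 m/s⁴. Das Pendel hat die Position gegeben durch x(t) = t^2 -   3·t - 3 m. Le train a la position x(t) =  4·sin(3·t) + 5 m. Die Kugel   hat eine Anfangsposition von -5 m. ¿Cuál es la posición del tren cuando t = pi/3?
Tenemos la posición x(t) = 4·sin(3·t) + 5. Sustituyendo t = pi/3: x(pi/3) = 5.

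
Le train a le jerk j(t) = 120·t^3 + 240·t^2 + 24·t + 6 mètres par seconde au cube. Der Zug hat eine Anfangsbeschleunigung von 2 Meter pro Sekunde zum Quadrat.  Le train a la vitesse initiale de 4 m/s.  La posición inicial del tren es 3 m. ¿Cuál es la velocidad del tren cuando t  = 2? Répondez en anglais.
Starting from jerk j(t) = 120·t^3 + 240·t^2 + 24·t + 6, we take 2 integrals. Taking ∫j(t)dt and applying a(0) = 2, we find a(t) = 30·t^4 + 80·t^3 + 12·t^2 + 6·t + 2. The antiderivative of acceleration is velocity. Using v(0) = 4, we get v(t) = 6·t^5 + 20·t^4 + 4·t^3 + 3·t^2 + 2·t + 4. From the given velocity equation v(t) = 6·t^5 + 20·t^4 + 4·t^3 + 3·t^2 + 2·t + 4, we substitute t = 2 to get v = 564.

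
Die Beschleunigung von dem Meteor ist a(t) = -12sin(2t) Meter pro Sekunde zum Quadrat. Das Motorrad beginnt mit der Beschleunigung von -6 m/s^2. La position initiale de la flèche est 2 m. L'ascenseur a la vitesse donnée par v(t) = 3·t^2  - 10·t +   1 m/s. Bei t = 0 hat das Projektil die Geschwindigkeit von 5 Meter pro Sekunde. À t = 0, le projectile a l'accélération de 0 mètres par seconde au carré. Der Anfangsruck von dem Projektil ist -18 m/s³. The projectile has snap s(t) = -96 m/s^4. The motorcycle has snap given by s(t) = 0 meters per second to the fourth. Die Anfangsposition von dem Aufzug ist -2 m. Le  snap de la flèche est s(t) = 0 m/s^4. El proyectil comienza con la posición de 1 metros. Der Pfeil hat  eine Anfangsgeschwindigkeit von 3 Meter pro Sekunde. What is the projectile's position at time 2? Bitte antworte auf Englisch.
We need to integrate our snap equation s(t) = -96 4 times. The antiderivative of snap, with j(0) = -18, gives jerk: j(t) = -96·t - 18. Integrating jerk and using the initial condition a(0) = 0, we get a(t) = 6·t·(-8·t - 3). The antiderivative of acceleration, with v(0) = 5, gives velocity: v(t) = -16·t^3 - 9·t^2 + 5. Integrating velocity and using the initial condition x(0) = 1, we get x(t) = -4·t^4 - 3·t^3 + 5·t + 1. Using x(t) = -4·t^4 - 3·t^3 + 5·t + 1 and substituting t = 2, we find x = -77.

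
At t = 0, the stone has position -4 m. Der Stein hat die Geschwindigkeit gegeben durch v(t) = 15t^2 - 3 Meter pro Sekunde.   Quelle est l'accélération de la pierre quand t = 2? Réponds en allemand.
Um dies zu lösen, müssen wir 1 Ableitung unserer Gleichung für die Geschwindigkeit v(t) = 15·t^2 - 3 nehmen. Die Ableitung von der Geschwindigkeit ergibt die Beschleunigung: a(t) = 30·t. Aus der Gleichung für die Beschleunigung a(t) = 30·t, setzen wir t = 2 ein und erhalten a = 60.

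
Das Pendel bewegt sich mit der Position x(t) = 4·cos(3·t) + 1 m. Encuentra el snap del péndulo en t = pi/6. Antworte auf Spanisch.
Debemos derivar nuestra ecuación de la posición x(t) = 4·cos(3·t) + 1 4 veces. La derivada de la posición da la velocidad: v(t) = -12·sin(3·t). Derivando la velocidad, obtenemos la aceleración: a(t) = -36·cos(3·t). Tomando d/dt de a(t), encontramos j(t) = 108·sin(3·t). Tomando d/dt de j(t), encontramos s(t) = 324·cos(3·t). De la ecuación del snap s(t) = 324·cos(3·t), sustituimos t = pi/6 para obtener s = 0.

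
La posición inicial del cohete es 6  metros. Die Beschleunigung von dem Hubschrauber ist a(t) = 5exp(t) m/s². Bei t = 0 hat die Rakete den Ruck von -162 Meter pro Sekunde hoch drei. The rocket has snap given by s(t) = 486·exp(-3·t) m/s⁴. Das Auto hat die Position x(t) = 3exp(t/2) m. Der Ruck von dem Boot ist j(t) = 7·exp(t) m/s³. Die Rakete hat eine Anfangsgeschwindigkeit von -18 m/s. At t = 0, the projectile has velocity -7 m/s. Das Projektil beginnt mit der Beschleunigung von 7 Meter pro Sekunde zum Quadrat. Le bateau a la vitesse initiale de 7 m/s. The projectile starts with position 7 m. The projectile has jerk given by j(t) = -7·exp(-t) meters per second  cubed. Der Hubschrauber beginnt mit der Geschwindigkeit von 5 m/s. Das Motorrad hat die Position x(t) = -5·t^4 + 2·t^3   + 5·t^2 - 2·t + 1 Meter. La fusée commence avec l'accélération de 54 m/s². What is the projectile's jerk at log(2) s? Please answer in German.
Wir haben den Ruck j(t) = -7·exp(-t). Durch Einsetzen von t = log(2): j(log(2)) = -7/2.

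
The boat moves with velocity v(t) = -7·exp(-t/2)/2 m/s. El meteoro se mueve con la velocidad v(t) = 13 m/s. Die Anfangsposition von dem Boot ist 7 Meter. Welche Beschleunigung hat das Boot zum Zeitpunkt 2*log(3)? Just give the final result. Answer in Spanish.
La aceleración en t = 2*log(3) es a = 7/12.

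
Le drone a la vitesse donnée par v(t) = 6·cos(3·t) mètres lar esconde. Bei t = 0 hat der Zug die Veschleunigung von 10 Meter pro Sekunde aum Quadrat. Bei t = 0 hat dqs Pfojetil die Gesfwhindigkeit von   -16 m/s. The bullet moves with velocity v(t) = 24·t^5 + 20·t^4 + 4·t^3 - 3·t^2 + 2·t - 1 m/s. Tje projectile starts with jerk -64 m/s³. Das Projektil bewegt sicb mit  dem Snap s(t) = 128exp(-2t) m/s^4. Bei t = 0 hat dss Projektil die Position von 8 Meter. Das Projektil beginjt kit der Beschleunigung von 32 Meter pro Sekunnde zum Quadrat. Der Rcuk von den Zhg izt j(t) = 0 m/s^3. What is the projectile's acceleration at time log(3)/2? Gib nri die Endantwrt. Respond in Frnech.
a(log(3)/2) = 32/3.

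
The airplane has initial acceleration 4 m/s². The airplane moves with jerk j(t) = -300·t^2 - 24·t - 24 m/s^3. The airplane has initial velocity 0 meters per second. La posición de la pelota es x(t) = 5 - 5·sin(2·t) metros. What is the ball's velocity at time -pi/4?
To solve this, we need to take 1 derivative of our position equation x(t) = 5 - 5·sin(2·t). Differentiating position, we get velocity: v(t) = -10·cos(2·t). From the given velocity equation v(t) = -10·cos(2·t), we substitute t = -pi/4 to get v = 0.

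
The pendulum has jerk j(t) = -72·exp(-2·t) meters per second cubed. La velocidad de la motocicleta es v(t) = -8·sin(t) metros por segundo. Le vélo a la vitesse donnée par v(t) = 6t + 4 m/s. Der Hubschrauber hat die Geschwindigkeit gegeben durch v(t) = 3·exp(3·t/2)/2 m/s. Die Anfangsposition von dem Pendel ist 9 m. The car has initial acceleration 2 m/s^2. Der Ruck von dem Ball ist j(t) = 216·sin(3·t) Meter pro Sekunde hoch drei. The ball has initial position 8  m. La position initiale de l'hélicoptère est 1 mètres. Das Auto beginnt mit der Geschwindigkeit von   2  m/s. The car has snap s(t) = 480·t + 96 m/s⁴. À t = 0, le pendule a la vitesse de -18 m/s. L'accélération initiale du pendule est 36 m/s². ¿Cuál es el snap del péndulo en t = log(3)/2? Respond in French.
En partant du jerk j(t) = -72·exp(-2·t), nous prenons 1 dérivée. En dérivant le jerk, nous obtenons le snap: s(t) = 144·exp(-2·t). En utilisant s(t) = 144·exp(-2·t) et en substituant t = log(3)/2, nous trouvons s = 48.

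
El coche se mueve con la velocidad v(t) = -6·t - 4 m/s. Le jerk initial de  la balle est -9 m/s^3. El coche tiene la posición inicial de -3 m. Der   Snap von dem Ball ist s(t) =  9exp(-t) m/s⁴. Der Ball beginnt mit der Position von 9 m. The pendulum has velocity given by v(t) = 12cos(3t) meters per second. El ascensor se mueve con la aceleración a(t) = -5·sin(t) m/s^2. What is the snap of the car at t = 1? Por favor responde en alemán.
Ausgehend von der Geschwindigkeit v(t) = -6·t - 4, nehmen wir 3 Ableitungen. Die Ableitung von der Geschwindigkeit ergibt die Beschleunigung: a(t) = -6. Die Ableitung von der Beschleunigung ergibt den Ruck: j(t) = 0. Durch Ableiten von dem Ruck erhalten wir den Snap: s(t) = 0. Mit s(t) = 0 und Einsetzen von t = 1, finden wir s = 0.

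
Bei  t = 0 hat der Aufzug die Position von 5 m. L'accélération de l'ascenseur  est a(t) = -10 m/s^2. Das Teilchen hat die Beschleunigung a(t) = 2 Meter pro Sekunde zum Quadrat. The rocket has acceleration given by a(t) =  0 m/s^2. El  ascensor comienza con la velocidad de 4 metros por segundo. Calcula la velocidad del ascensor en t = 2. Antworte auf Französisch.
Nous devons trouver la primitive de notre équation de l'accélération a(t) = -10 1 fois. La primitive de l'accélération est la vitesse. En utilisant v(0) = 4, nous obtenons v(t) = 4 - 10·t. De l'équation de la vitesse v(t) = 4 - 10·t, nous substituons t = 2 pour obtenir v = -16.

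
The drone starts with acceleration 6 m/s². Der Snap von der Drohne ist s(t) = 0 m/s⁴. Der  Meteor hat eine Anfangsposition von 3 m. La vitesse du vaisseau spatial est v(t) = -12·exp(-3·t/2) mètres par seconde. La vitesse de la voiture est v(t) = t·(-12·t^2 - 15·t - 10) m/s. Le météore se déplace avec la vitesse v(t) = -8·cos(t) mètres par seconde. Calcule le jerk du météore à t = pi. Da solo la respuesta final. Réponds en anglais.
j(pi) = -8.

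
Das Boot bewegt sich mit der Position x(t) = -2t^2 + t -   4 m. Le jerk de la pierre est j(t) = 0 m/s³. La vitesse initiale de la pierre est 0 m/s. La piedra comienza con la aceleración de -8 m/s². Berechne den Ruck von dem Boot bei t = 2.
Ausgehend von der Position x(t) = -2·t^2 + t - 4, nehmen wir 3 Ableitungen. Mit d/dt von x(t) finden wir v(t) = 1 - 4·t. Mit d/dt von v(t) finden wir a(t) = -4. Durch Ableiten von der Beschleunigung erhalten wir den Ruck: j(t) = 0. Mit j(t) = 0 und Einsetzen von t = 2, finden wir j = 0.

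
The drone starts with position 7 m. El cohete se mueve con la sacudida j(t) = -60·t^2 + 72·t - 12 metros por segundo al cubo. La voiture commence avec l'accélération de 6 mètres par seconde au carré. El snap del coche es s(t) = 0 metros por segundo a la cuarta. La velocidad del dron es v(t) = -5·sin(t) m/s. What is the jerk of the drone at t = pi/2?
To solve this, we need to take 2 derivatives of our velocity equation v(t) = -5·sin(t). Differentiating velocity, we get acceleration: a(t) = -5·cos(t). Differentiating acceleration, we get jerk: j(t) = 5·sin(t). We have jerk j(t) = 5·sin(t). Substituting t = pi/2: j(pi/2) = 5.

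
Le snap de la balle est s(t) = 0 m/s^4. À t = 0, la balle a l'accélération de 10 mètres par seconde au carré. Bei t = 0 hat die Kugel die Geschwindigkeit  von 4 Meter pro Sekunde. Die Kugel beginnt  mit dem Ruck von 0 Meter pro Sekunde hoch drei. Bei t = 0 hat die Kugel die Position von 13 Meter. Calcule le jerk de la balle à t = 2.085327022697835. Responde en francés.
Nous devons intégrer notre équation du snap s(t) = 0 1 fois. L'intégrale du snap est le jerk. En utilisant j(0) = 0, nous obtenons j(t) = 0. De l'équation du jerk j(t) = 0, nous substituons t = 2.085327022697835 pour obtenir j = 0.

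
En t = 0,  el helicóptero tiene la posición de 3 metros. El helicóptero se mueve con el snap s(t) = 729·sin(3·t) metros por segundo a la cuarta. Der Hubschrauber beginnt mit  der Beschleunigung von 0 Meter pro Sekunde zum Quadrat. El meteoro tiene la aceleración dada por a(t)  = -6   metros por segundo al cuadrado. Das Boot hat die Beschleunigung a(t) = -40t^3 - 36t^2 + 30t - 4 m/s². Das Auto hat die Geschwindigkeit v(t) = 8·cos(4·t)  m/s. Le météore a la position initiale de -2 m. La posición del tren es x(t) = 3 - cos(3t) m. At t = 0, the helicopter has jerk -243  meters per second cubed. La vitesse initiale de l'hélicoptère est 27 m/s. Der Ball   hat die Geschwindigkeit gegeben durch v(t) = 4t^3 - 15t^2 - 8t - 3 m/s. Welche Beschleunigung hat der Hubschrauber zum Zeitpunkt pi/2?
Um dies zu lösen, müssen wir 2 Integrale unserer Gleichung für den Snap s(t) = 729·sin(3·t) finden. Durch Integration von dem Snap und Verwendung der Anfangsbedingung j(0) = -243, erhalten wir j(t) = -243·cos(3·t). Die Stammfunktion von dem Ruck, mit a(0) = 0, ergibt die Beschleunigung: a(t) = -81·sin(3·t). Wir haben die Beschleunigung a(t) = -81·sin(3·t). Durch Einsetzen von t = pi/2: a(pi/2) = 81.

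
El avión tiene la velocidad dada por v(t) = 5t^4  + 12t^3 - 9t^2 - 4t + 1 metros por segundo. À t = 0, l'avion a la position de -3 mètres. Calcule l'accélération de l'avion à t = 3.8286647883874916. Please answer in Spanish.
Partiendo de la velocidad v(t) = 5·t^4 + 12·t^3 - 9·t^2 - 4·t + 1, tomamos 1 derivada. La derivada de la velocidad da la aceleración: a(t) = 20·t^3 + 36·t^2 - 18·t - 4. Usando a(t) = 20·t^3 + 36·t^2 - 18·t - 4 y sustituyendo t = 3.8286647883874916, encontramos a = 1577.25928453538.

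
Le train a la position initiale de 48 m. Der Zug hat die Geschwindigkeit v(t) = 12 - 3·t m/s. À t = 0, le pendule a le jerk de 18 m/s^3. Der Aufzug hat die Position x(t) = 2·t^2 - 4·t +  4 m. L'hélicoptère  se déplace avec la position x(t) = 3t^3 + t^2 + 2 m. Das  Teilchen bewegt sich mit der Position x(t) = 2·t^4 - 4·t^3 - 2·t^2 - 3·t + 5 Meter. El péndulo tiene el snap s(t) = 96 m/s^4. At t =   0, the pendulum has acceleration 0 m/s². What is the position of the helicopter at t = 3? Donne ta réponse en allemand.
Wir haben die Position x(t) = 3·t^3 + t^2 + 2. Durch Einsetzen von t = 3: x(3) = 92.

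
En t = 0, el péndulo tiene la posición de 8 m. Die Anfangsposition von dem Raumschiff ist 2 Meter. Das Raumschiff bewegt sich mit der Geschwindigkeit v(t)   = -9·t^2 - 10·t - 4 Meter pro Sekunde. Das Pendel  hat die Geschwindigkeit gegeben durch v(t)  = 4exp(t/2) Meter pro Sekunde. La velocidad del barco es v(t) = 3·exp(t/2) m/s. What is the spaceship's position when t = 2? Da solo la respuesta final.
The position at t = 2 is x = -50.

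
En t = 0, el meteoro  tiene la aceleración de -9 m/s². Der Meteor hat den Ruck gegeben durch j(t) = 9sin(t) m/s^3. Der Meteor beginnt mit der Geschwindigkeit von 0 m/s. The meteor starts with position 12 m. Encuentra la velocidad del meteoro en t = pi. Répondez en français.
Nous devons trouver la primitive de notre équation du jerk j(t) = 9·sin(t) 2 fois. En prenant ∫j(t)dt et en appliquant a(0) = -9, nous trouvons a(t) = -9·cos(t). La primitive de l'accélération, avec v(0) = 0, donne la vitesse: v(t) = -9·sin(t). En utilisant v(t) = -9·sin(t) et en substituant t = pi, nous trouvons v = 0.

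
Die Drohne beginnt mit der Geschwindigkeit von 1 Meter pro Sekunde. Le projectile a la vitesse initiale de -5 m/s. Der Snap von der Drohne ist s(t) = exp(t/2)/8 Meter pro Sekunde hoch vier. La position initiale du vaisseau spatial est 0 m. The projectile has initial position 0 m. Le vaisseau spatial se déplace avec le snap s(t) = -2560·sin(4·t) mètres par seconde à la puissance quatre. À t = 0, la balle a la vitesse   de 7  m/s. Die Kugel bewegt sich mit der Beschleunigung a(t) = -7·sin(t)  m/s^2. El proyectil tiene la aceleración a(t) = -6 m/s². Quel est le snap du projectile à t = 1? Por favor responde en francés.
Pour résoudre ceci, nous devons prendre 2 dérivées de notre équation de l'accélération a(t) = -6. La dérivée de l'accélération donne le jerk: j(t) = 0. En dérivant le jerk, nous obtenons le snap: s(t) = 0. Nous avons le snap s(t) = 0. En substituant t = 1: s(1) = 0.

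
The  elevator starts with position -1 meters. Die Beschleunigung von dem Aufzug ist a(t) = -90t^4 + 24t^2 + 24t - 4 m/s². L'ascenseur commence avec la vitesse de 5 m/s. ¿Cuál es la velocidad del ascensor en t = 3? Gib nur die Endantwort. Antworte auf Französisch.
La réponse est -4057.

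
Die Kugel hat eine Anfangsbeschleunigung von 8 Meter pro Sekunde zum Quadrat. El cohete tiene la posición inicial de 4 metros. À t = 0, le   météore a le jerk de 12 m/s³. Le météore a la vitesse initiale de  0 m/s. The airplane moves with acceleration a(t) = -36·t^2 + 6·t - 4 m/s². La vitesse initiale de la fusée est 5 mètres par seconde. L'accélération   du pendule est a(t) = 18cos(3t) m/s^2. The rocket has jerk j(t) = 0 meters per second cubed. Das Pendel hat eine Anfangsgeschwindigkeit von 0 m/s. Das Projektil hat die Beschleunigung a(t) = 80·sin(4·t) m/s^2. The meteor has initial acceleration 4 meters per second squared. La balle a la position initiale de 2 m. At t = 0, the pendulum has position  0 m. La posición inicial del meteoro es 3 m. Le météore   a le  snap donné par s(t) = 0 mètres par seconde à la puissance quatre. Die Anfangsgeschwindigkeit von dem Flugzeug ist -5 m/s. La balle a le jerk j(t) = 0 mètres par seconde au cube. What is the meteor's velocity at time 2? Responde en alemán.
Wir müssen das Integral unserer Gleichung für den Snap s(t) = 0 3-mal finden. Durch Integration von dem Snap und Verwendung der Anfangsbedingung j(0) = 12, erhalten wir j(t) = 12. Mit ∫j(t)dt und Anwendung von a(0) = 4, finden wir a(t) = 12·t + 4. Durch Integration von der Beschleunigung und Verwendung der Anfangsbedingung v(0) = 0, erhalten wir v(t) = 2·t·(3·t + 2). Wir haben die Geschwindigkeit v(t) = 2·t·(3·t + 2). Durch Einsetzen von t = 2: v(2) = 32.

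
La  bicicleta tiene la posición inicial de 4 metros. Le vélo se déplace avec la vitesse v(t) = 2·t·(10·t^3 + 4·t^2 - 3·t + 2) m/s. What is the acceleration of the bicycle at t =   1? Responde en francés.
En partant de la vitesse v(t) = 2·t·(10·t^3 + 4·t^2 - 3·t + 2), nous prenons 1 dérivée. En prenant d/dt de v(t), nous trouvons a(t) = 20·t^3 + 8·t^2 + 2·t·(30·t^2 + 8·t - 3) - 6·t + 4. En utilisant a(t) = 20·t^3 + 8·t^2 + 2·t·(30·t^2 + 8·t - 3) - 6·t + 4 et en substituant t = 1, nous trouvons a = 96.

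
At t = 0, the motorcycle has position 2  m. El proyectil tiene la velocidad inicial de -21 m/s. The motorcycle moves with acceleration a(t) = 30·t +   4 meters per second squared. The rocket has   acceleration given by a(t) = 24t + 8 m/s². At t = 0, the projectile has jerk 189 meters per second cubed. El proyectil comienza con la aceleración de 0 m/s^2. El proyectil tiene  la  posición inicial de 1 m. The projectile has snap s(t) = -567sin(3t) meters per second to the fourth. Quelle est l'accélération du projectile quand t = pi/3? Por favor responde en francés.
En partant du snap s(t) = -567·sin(3·t), nous prenons 2 primitives. En intégrant le snap et en utilisant la condition initiale j(0) = 189, nous obtenons j(t) = 189·cos(3·t). La primitive du jerk, avec a(0) = 0, donne l'accélération: a(t) = 63·sin(3·t). En utilisant a(t) = 63·sin(3·t) et en substituant t = pi/3, nous trouvons a = 0.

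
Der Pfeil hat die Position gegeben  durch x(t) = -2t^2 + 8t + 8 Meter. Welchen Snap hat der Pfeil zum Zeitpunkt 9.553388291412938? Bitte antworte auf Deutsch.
Um dies zu lösen, müssen wir 4 Ableitungen unserer Gleichung für die Position x(t) = -2·t^2 + 8·t + 8 nehmen. Mit d/dt von x(t) finden wir v(t) = 8 - 4·t. Mit d/dt von v(t) finden wir a(t) = -4. Mit d/dt von a(t) finden wir j(t) = 0. Durch Ableiten von dem Ruck erhalten wir den Snap: s(t) = 0. Aus der Gleichung für den Snap s(t) = 0, setzen wir t = 9.553388291412938 ein und erhalten s = 0.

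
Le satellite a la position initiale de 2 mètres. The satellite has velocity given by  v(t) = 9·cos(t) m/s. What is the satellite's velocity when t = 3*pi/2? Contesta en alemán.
Aus der Gleichung für die Geschwindigkeit v(t) = 9·cos(t), setzen wir t = 3*pi/2 ein und erhalten v = 0.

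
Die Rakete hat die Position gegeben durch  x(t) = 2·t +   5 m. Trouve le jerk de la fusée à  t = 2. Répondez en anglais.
We must differentiate our position equation x(t) = 2·t + 5 3 times. The derivative of position gives velocity: v(t) = 2. Taking d/dt of v(t), we find a(t) = 0. The derivative of acceleration gives jerk: j(t) = 0. Using j(t) = 0 and substituting t = 2, we find j = 0.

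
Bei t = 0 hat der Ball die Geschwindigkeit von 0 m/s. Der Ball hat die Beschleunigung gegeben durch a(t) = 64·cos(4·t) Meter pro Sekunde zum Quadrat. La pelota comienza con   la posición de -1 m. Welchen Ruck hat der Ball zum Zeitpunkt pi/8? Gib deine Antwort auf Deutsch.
Wir müssen unsere Gleichung für die Beschleunigung a(t) = 64·cos(4·t) 1-mal ableiten. Durch Ableiten von der Beschleunigung erhalten wir den Ruck: j(t) = -256·sin(4·t). Wir haben den Ruck j(t) = -256·sin(4·t). Durch Einsetzen von t = pi/8: j(pi/8) = -256.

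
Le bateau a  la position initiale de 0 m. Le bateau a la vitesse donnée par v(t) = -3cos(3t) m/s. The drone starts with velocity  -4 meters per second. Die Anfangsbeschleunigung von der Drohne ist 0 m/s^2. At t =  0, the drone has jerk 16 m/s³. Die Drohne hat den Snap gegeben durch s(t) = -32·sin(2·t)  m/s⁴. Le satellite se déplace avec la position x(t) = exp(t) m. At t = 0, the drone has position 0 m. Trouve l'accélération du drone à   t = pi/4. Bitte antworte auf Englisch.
Starting from snap s(t) = -32·sin(2·t), we take 2 antiderivatives. Integrating snap and using the initial condition j(0) = 16, we get j(t) = 16·cos(2·t). Finding the integral of j(t) and using a(0) = 0: a(t) = 8·sin(2·t). From the given acceleration equation a(t) = 8·sin(2·t), we substitute t = pi/4 to get a = 8.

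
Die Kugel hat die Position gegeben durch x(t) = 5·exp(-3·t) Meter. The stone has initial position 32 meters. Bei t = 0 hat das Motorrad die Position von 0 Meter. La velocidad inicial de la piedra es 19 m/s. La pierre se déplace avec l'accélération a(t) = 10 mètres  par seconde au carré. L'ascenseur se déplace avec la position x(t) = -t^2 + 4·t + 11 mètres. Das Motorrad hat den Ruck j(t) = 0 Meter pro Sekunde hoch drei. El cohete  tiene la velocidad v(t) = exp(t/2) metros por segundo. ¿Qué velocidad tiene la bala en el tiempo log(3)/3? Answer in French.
En partant de la position x(t) = 5·exp(-3·t), nous prenons 1 dérivée. En dérivant la position, nous obtenons la vitesse: v(t) = -15·exp(-3·t). De l'équation de la vitesse v(t) = -15·exp(-3·t), nous substituons t = log(3)/3 pour obtenir v = -5.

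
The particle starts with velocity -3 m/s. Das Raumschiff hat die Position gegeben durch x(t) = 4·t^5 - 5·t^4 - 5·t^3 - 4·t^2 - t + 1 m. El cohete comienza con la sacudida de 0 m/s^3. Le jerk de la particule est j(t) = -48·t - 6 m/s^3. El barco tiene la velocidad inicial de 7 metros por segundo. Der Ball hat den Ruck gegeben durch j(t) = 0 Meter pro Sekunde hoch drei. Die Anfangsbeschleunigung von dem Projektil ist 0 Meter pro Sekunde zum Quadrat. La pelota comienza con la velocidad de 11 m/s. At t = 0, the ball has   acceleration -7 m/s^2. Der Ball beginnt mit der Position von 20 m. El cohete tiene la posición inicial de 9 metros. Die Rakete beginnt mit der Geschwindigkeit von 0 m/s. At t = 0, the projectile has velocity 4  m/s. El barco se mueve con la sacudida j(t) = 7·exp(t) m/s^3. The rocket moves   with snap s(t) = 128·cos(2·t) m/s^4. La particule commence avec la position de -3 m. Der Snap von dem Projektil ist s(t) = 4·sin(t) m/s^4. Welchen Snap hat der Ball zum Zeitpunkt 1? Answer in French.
Pour résoudre ceci, nous devons prendre 1 dérivée de notre équation du jerk j(t) = 0. La dérivée du jerk donne le snap: s(t) = 0. Nous avons le snap s(t) = 0. En substituant t = 1: s(1) = 0.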